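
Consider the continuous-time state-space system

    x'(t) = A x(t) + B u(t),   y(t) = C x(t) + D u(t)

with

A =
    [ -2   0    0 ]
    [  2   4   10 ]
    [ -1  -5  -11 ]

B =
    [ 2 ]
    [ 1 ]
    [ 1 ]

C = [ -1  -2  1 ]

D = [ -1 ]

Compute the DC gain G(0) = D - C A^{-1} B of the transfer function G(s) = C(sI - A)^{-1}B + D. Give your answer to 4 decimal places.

-15.5000

G(0) = C(-A)^{-1}B + D = -C A^{-1} B + D.
det A = -12, so A^{-1} = (1/-12)·adj(A) = [[-1/2, 0, 0], [-1, -11/6, -5/3], [1/2, 5/6, 2/3]]
A^{-1} B = [-1, -11/2, 5/2]^T
C A^{-1} B = 29/2
G(0) = D - C A^{-1} B = -1 - (29/2) = -31/2 ≈ -15.5000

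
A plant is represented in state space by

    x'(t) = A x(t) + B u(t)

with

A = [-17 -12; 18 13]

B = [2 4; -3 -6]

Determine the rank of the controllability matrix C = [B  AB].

1

AB = [[2, 4], [-3, -6]]
Controllability matrix C = [B  AB] = [[2, 4, 2, 4], [-3, -6, -3, -6]]
Every column of C is a scalar multiple of column 1 = [2, -3] (multipliers 1, 2, 1, 2), so the columns span a one-dimensional space.
C ≠ 0, hence rank(C) = 1.
rank(C) = 1 < n = 2, so the pair (A, B) is not completely controllable.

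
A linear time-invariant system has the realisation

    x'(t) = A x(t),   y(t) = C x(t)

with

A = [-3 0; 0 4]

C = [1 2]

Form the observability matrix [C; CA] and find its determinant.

CA = [[-3, 8]]
Observability matrix O = [C; CA] = [[1, 2], [-3, 8]]
det(O) = 1·8 - 2·(-3) = 8 - (-6) = 14
Since det(O) ≠ 0, rank(O) = 2 and the system is completely observable.

14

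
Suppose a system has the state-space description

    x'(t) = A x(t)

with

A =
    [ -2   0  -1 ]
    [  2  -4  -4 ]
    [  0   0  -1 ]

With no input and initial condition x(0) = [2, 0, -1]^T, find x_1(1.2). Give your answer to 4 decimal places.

det(sI - A) = s^3 - (tr A)s^2 + (M11 + M22 + M33)s - det A, where Mii is the 2×2 principal minor of A obtained by deleting row i and column i.
tr A = (-2) + (-4) + (-1) = -7; M11 = (-4)·(-1) - (-4)·0 = 4 - 0 = 4; M22 = (-2)·(-1) - (-1)·0 = 2 - 0 = 2; M33 = (-2)·(-4) - 0·2 = 8 - 0 = 8; sum of minors = 14.
det A = (-2)·((-4)·(-1) - (-4)·0) - 0·(2·(-1) - (-4)·0) + (-1)·(2·0 - (-4)·0) = (-2)·4 - 0·(-2) + (-1)·0 = -8.
So p(s) = det(sI - A) = s^3 + 7s^2 + 14s + 8.
Rational-root test: any integer root divides 8. Testing small divisors, s = -1 works: p(-1) = -1 + 7 + (-14) + 8 = 0, so (s + 1) is a factor.
Dividing, p(s) = (s + 1)(s^2 + 6s + 8).
Factor s^2 + 6s + 8: two numbers with sum -6 and product 8 are -2 and -4, so s^2 + 6s + 8 = (s + 2)(s + 4).
Hence p(s) = (s + 1) (s + 2) (s + 4), with roots -4, -2, -1.
The eigenvalues -4, -2, -1 are distinct and real, so A is diagonalisable and x(t) = e^{At} x(0) = V diag(e^{λ_i t}) V^{-1} x(0), where the columns of V are the eigenvectors.
λ = -4: A - (-4)I = [[2, 0, -1], [2, 0, -4], [0, 0, 3]]. v must be orthogonal to every row; (row 1) × (row 2) = [0, 6, 0], so take v_1 = [0, 1, 0]^T.
λ = -2: A - (-2)I = [[0, 0, -1], [2, -2, -4], [0, 0, 1]]. v must be orthogonal to every row; (row 1) × (row 2) = [-2, -2, 0], so take v_2 = [1, 1, 0]^T.
λ = -1: A - (-1)I = [[-1, 0, -1], [2, -3, -4], [0, 0, 0]]. v must be orthogonal to every row; (row 1) × (row 2) = [-3, -6, 3], so take v_3 = [-1, -2, 1]^T.
V = [v_1 v_2 v_3] = [[0, 1, -1], [1, 1, -2], [0, 0, 1]] has det V = -1, so V^{-1} = adj(V)/det V = [[-1, 1, 1], [1, 0, 1], [0, 0, 1]].
Modal coordinates z(0) = V^{-1} x(0): (-1)·2 + 1·0 + 1·(-1) = -3; 1·2 + 0·0 + 1·(-1) = 1; 0·2 + 0·0 + 1·(-1) = -1; so z(0) = [-3, 1, -1]^T.
x_1(t) = Σ_i (v_i)_1 · z_i(0) · e^{λ_i t} (row 1 of V times the modal terms).
x_1(1.2) = 0·(-3)·e^{-4·1.2} + 1·1·e^{-2·1.2} + (-1)·(-1)·e^{-1·1.2} = 0·0.008230 + 1·0.090718 + 1·0.301194 = 0.3919.

0.3919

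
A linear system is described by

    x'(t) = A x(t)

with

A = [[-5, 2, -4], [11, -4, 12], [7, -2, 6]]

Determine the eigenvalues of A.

-3, -2, 2

det(sI - A) = s^3 - (tr A)s^2 + (M11 + M22 + M33)s - det A, where Mii is the 2×2 principal minor of A obtained by deleting row i and column i.
tr A = (-5) + (-4) + 6 = -3; M11 = (-4)·6 - 12·(-2) = -24 - (-24) = 0; M22 = (-5)·6 - (-4)·7 = -30 - (-28) = -2; M33 = (-5)·(-4) - 2·11 = 20 - 22 = -2; sum of minors = -4.
det A = (-5)·((-4)·6 - 12·(-2)) - 2·(11·6 - 12·7) + (-4)·(11·(-2) - (-4)·7) = (-5)·0 - 2·(-18) + (-4)·6 = 12.
So p(s) = det(sI - A) = s^3 + 3s^2 - 4s - 12.
Rational-root test: any integer root divides -12. Testing small divisors, s = -2 works: p(-2) = -8 + 12 + 8 + (-12) = 0, so (s + 2) is a factor.
Dividing, p(s) = (s + 2)(s^2 + s - 6).
Factor s^2 + s - 6: two numbers with sum -1 and product -6 are 2 and -3, so s^2 + s - 6 = (s - 2)(s + 3).
Hence p(s) = (s - 2) (s + 2) (s + 3), with roots -3, -2, 2.
At least one eigenvalue has non-negative real part, so the system is not asymptotically stable.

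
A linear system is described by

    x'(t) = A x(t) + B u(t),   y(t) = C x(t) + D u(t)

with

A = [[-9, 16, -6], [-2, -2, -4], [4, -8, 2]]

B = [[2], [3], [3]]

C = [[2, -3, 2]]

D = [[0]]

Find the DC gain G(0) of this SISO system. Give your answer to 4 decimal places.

6.5000

G(0) = C(-A)^{-1}B + D = -C A^{-1} B + D.
det A = -12, so A^{-1} = (1/-12)·adj(A) = [[3, -4/3, 19/3], [1, -1/2, 2], [-2, 2/3, -25/6]]
A^{-1} B = [21, 13/2, -29/2]^T
C A^{-1} B = -13/2
G(0) = D - C A^{-1} B = 0 - (-13/2) = 13/2 ≈ 6.5000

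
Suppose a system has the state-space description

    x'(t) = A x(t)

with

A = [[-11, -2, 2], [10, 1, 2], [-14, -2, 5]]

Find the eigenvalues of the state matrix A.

-5, -3, 3

det(sI - A) = s^3 - (tr A)s^2 + (M11 + M22 + M33)s - det A, where Mii is the 2×2 principal minor of A obtained by deleting row i and column i.
tr A = (-11) + 1 + 5 = -5; M11 = 1·5 - 2·(-2) = 5 - (-4) = 9; M22 = (-11)·5 - 2·(-14) = -55 - (-28) = -27; M33 = (-11)·1 - (-2)·10 = -11 - (-20) = 9; sum of minors = -9.
det A = (-11)·(1·5 - 2·(-2)) - (-2)·(10·5 - 2·(-14)) + 2·(10·(-2) - 1·(-14)) = (-11)·9 - (-2)·78 + 2·(-6) = 45.
So p(s) = det(sI - A) = s^3 + 5s^2 - 9s - 45.
Rational-root test: any integer root divides -45. Testing small divisors, s = -3 works: p(-3) = -27 + 45 + 27 + (-45) = 0, so (s + 3) is a factor.
Dividing, p(s) = (s + 3)(s^2 + 2s - 15).
Factor s^2 + 2s - 15: two numbers with sum -2 and product -15 are 3 and -5, so s^2 + 2s - 15 = (s - 3)(s + 5).
Hence p(s) = (s - 3) (s + 3) (s + 5), with roots -5, -3, 3.
At least one eigenvalue has non-negative real part, so the system is not asymptotically stable.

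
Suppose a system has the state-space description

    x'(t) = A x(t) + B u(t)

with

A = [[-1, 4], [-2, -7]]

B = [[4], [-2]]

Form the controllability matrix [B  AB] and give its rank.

1

AB = [[-12], [6]]
Controllability matrix C = [B  AB] = [[4, -12], [-2, 6]]
Every column of C is a scalar multiple of column 1 = [4, -2] (multipliers 1, -3), so the columns span a one-dimensional space.
C ≠ 0, hence rank(C) = 1.
rank(C) = 1 < n = 2, so the pair (A, B) is not completely controllable.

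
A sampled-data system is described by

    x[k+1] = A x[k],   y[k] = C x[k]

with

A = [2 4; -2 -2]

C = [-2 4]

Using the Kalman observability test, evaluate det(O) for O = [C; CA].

CA = [[-12, -16]]
Observability matrix O = [C; CA] = [[-2, 4], [-12, -16]]
det(O) = (-2)·(-16) - 4·(-12) = 32 - (-48) = 80
Since det(O) ≠ 0, rank(O) = 2 and the system is completely observable.

80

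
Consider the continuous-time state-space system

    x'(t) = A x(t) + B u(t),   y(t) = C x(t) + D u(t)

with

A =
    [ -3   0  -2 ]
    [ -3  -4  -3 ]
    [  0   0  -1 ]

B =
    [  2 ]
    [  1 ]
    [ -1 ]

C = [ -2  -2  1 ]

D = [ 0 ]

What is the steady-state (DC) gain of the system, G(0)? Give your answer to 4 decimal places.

G(0) = C(-A)^{-1}B + D = -C A^{-1} B + D.
det A = -12, so A^{-1} = (1/-12)·adj(A) = [[-1/3, 0, 2/3], [1/4, -1/4, 1/4], [0, 0, -1]]
A^{-1} B = [-4/3, 0, 1]^T
C A^{-1} B = 11/3
G(0) = D - C A^{-1} B = 0 - (11/3) = -11/3 ≈ -3.6667

-3.6667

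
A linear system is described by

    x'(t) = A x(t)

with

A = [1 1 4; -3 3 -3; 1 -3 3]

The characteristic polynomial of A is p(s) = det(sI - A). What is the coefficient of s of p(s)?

5

Expand det(sI - A) for the 3×3 matrix.
p(s) = s^3 - 7s^2 + 5s - 30.
(Check: constant term = det(-A) = (-1)^3 det A = -30; coefficient of s^2 = -tr A = -7.)
The coefficient of s is 5.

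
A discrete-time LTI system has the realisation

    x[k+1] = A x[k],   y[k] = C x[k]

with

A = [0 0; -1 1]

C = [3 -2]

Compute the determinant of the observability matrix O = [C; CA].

-2

CA = [[2, -2]]
Observability matrix O = [C; CA] = [[3, -2], [2, -2]]
det(O) = 3·(-2) - (-2)·2 = -6 - (-4) = -2
Since det(O) ≠ 0, rank(O) = 2 and the system is completely observable.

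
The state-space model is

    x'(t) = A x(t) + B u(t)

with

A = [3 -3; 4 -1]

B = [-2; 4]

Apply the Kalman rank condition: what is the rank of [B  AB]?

AB = [[-18], [-12]]
Controllability matrix C = [B  AB] = [[-2, -18], [4, -12]]
det(C) = (-2)·(-12) - (-18)·4 = 24 - (-72) = 96 ≠ 0, so rank(C) = 2.
rank(C) = 2 = n, so the pair (A, B) is completely controllable.

2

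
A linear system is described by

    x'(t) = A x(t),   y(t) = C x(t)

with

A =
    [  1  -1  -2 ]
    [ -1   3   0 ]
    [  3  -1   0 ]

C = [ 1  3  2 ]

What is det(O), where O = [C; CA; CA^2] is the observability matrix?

CA = [[4, 6, -2]]
CA^2 = [[-8, 16, -8]]
Observability matrix O = [C; CA; CA^2] = [[1, 3, 2], [4, 6, -2], [-8, 16, -8]]
Expanding along the first row, det(O) = 1·(6·(-8) - (-2)·16) - 3·(4·(-8) - (-2)·(-8)) + 2·(4·16 - 6·(-8)) = 1·(-16) - 3·(-48) + 2·112 = 352
Since det(O) ≠ 0, rank(O) = 3 and the system is completely observable.

352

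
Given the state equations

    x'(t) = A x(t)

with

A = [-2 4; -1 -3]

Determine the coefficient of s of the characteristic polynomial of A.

5

For a 2×2 matrix, det(sI - A) = s^2 - (tr A)s + det A.
tr A = -5, det A = 10.
So p(s) = s^2 + 5s + 10.
The coefficient of s is 5.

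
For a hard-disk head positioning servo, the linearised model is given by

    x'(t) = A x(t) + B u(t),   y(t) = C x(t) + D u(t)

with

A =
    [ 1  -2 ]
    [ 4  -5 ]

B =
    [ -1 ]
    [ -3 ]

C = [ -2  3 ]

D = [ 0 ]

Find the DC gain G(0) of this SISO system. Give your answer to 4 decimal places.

-1.6667

G(0) = C(-A)^{-1}B + D = -C A^{-1} B + D.
det A = 3, so A^{-1} = (1/3)·adj(A) = [[-5/3, 2/3], [-4/3, 1/3]]
A^{-1} B = [-1/3, 1/3]^T
C A^{-1} B = 5/3
G(0) = D - C A^{-1} B = 0 - (5/3) = -5/3 ≈ -1.6667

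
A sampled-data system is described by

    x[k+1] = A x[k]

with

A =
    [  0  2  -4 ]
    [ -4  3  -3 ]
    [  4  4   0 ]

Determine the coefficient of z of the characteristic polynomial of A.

36

Expand det(zI - A) for the 3×3 matrix.
p(z) = z^3 - 3z^2 + 36z - 88.
(Check: constant term = det(-A) = (-1)^3 det A = -88; coefficient of z^2 = -tr A = -3.)
The coefficient of z is 36.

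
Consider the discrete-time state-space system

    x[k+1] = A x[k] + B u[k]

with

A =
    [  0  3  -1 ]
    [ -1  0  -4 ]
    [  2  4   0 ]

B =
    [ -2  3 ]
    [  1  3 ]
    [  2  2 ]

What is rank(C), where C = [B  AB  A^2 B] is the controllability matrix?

3

AB = [[1, 7], [-6, -11], [0, 18]]
A^2B = [[-18, -51], [-1, -79], [-22, -30]]
Controllability matrix C = [B  AB  A^2B] = [[-2, 3, 1, 7, -18, -51], [1, 3, -6, -11, -1, -79], [2, 2, 0, 18, -22, -30]]
Take the 3×3 submatrix of C formed by columns 1, 2, 3: [[-2, 3, 1], [1, 3, -6], [2, 2, 0]]. Its determinant is (-2)·(3·0 - (-6)·2) - 3·(1·0 - (-6)·2) + 1·(1·2 - 3·2) = (-2)·12 - 3·12 + 1·(-4) = -64 ≠ 0.
So rank(C) ≥ 3; since C has 3 rows, rank(C) = 3.
rank(C) = 3 = n, so the pair (A, B) is completely controllable.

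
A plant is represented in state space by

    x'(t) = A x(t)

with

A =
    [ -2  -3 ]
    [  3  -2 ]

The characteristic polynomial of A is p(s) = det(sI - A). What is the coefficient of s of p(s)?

4

For a 2×2 matrix, det(sI - A) = s^2 - (tr A)s + det A.
tr A = -4, det A = 13.
So p(s) = s^2 + 4s + 13.
The coefficient of s is 4.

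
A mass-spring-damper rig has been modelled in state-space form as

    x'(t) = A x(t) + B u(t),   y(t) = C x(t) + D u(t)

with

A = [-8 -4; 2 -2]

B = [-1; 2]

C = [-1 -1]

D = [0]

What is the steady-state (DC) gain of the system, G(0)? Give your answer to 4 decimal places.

-0.1667

G(0) = C(-A)^{-1}B + D = -C A^{-1} B + D.
det A = 24, so A^{-1} = (1/24)·adj(A) = [[-1/12, 1/6], [-1/12, -1/3]]
A^{-1} B = [5/12, -7/12]^T
C A^{-1} B = 1/6
G(0) = D - C A^{-1} B = 0 - (1/6) = -1/6 ≈ -0.1667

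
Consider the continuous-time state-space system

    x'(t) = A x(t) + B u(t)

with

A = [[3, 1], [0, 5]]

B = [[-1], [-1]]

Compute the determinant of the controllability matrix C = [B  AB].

AB = [[-4], [-5]]
Controllability matrix C = [B  AB] = [[-1, -4], [-1, -5]]
det(C) = (-1)·(-5) - (-4)·(-1) = 5 - 4 = 1
Since det(C) ≠ 0, rank(C) = 2 and the system is completely controllable.

1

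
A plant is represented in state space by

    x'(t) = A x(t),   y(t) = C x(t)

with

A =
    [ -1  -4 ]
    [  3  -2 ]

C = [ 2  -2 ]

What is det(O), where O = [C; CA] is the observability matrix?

-24

CA = [[-8, -4]]
Observability matrix O = [C; CA] = [[2, -2], [-8, -4]]
det(O) = 2·(-4) - (-2)·(-8) = -8 - 16 = -24
Since det(O) ≠ 0, rank(O) = 2 and the system is completely observable.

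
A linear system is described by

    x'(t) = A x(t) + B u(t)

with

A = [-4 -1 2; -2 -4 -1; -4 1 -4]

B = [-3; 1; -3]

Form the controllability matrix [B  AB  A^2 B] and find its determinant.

AB = [[5], [5], [25]]
A^2B = [[25], [-55], [-115]]
Controllability matrix C = [B  AB  A^2B] = [[-3, 5, 25], [1, 5, -55], [-3, 25, -115]]
Expanding along the first row, det(C) = (-3)·(5·(-115) - (-55)·25) - 5·(1·(-115) - (-55)·(-3)) + 25·(1·25 - 5·(-3)) = (-3)·800 - 5·(-280) + 25·40 = 0
Since det(C) = 0, rank(C) < 3 and the system is not completely controllable.

0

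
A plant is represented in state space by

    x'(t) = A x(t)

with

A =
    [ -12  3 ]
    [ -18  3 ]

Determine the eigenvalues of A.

det(sI - A) = s^2 - (tr A)s + det A, with tr A = (-12) + 3 = -9 and det A = (-12)·3 - 3·(-18) = -36 - (-54) = 18.
So p(s) = det(sI - A) = s^2 + 9s + 18.
Factor s^2 + 9s + 18: two numbers with sum -9 and product 18 are -3 and -6, so s^2 + 9s + 18 = (s + 3)(s + 6).
Hence p(s) = (s + 3) (s + 6), with roots -6, -3.
All eigenvalues have negative real part, so the system is asymptotically stable.

-6, -3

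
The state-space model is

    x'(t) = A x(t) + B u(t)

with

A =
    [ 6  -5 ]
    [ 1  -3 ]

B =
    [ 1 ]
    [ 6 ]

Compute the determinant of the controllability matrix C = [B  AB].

AB = [[-24], [-17]]
Controllability matrix C = [B  AB] = [[1, -24], [6, -17]]
det(C) = 1·(-17) - (-24)·6 = -17 - (-144) = 127
Since det(C) ≠ 0, rank(C) = 2 and the system is completely controllable.

127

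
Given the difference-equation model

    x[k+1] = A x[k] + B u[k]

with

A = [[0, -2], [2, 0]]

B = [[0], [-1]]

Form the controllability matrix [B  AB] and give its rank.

AB = [[2], [0]]
Controllability matrix C = [B  AB] = [[0, 2], [-1, 0]]
det(C) = 0·0 - 2·(-1) = 0 - (-2) = 2 ≠ 0, so rank(C) = 2.
rank(C) = 2 = n, so the pair (A, B) is completely controllable.

2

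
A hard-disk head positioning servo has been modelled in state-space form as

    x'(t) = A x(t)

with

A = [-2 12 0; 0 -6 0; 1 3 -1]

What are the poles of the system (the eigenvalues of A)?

-6, -2, -1

det(sI - A) = s^3 - (tr A)s^2 + (M11 + M22 + M33)s - det A, where Mii is the 2×2 principal minor of A obtained by deleting row i and column i.
tr A = (-2) + (-6) + (-1) = -9; M11 = (-6)·(-1) - 0·3 = 6 - 0 = 6; M22 = (-2)·(-1) - 0·1 = 2 - 0 = 2; M33 = (-2)·(-6) - 12·0 = 12 - 0 = 12; sum of minors = 20.
det A = (-2)·((-6)·(-1) - 0·3) - 12·(0·(-1) - 0·1) + 0·(0·3 - (-6)·1) = (-2)·6 - 12·0 + 0·6 = -12.
So p(s) = det(sI - A) = s^3 + 9s^2 + 20s + 12.
Rational-root test: any integer root divides 12. Testing small divisors, s = -1 works: p(-1) = -1 + 9 + (-20) + 12 = 0, so (s + 1) is a factor.
Dividing, p(s) = (s + 1)(s^2 + 8s + 12).
Factor s^2 + 8s + 12: two numbers with sum -8 and product 12 are -2 and -6, so s^2 + 8s + 12 = (s + 2)(s + 6).
Hence p(s) = (s + 1) (s + 2) (s + 6), with roots -6, -2, -1.
All eigenvalues have negative real part, so the system is asymptotically stable.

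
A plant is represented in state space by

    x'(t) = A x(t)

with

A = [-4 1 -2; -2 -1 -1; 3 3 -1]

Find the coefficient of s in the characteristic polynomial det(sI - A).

Expand det(sI - A) for the 3×3 matrix.
p(s) = s^3 + 6s^2 + 20s + 15.
(Check: constant term = det(-A) = (-1)^3 det A = 15; coefficient of s^2 = -tr A = 6.)
The coefficient of s is 20.

20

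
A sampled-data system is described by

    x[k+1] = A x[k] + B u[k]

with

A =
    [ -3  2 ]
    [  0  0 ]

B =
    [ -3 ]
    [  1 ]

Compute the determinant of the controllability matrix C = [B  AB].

AB = [[11], [0]]
Controllability matrix C = [B  AB] = [[-3, 11], [1, 0]]
det(C) = (-3)·0 - 11·1 = 0 - 11 = -11
Since det(C) ≠ 0, rank(C) = 2 and the system is completely controllable.

-11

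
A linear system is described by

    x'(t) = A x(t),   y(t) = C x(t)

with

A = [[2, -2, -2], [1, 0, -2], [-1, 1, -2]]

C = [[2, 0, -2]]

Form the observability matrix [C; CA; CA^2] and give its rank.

CA = [[6, -6, 0]]
CA^2 = [[6, -12, 0]]
Observability matrix O = [C; CA; CA^2] = [[2, 0, -2], [6, -6, 0], [6, -12, 0]]
det(O) = 2·((-6)·0 - 0·(-12)) - 0·(6·0 - 0·6) + (-2)·(6·(-12) - (-6)·6) = 2·0 - 0·0 + (-2)·(-36) = 72 ≠ 0, so rank(O) = 3.
rank(O) = 3 = n, so the pair (A, C) is completely observable.

3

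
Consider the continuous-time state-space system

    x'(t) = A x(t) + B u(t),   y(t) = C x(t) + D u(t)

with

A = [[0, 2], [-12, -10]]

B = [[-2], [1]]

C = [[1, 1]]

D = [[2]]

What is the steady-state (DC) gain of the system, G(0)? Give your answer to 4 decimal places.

2.2500

G(0) = C(-A)^{-1}B + D = -C A^{-1} B + D.
det A = 24, so A^{-1} = (1/24)·adj(A) = [[-5/12, -1/12], [1/2, 0]]
A^{-1} B = [3/4, -1]^T
C A^{-1} B = -1/4
G(0) = D - C A^{-1} B = 2 - (-1/4) = 9/4 ≈ 2.2500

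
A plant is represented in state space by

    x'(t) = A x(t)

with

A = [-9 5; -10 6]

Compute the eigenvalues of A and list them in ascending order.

det(sI - A) = s^2 - (tr A)s + det A, with tr A = (-9) + 6 = -3 and det A = (-9)·6 - 5·(-10) = -54 - (-50) = -4.
So p(s) = det(sI - A) = s^2 + 3s - 4.
Factor s^2 + 3s - 4: two numbers with sum -3 and product -4 are 1 and -4, so s^2 + 3s - 4 = (s - 1)(s + 4).
Hence p(s) = (s - 1) (s + 4), with roots -4, 1.
At least one eigenvalue has non-negative real part, so the system is not asymptotically stable.

-4, 1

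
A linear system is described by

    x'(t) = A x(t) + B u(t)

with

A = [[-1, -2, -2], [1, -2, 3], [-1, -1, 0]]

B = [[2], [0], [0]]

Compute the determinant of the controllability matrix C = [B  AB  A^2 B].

AB = [[-2], [2], [-2]]
A^2B = [[2], [-12], [0]]
Controllability matrix C = [B  AB  A^2B] = [[2, -2, 2], [0, 2, -12], [0, -2, 0]]
Expanding along the first row, det(C) = 2·(2·0 - (-12)·(-2)) - (-2)·(0·0 - (-12)·0) + 2·(0·(-2) - 2·0) = 2·(-24) - (-2)·0 + 2·0 = -48
Since det(C) ≠ 0, rank(C) = 3 and the system is completely controllable.

-48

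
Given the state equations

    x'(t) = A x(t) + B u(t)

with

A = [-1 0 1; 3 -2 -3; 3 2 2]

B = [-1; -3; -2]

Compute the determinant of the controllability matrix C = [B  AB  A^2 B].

-750

AB = [[-1], [9], [-13]]
A^2B = [[-12], [18], [-11]]
Controllability matrix C = [B  AB  A^2B] = [[-1, -1, -12], [-3, 9, 18], [-2, -13, -11]]
Expanding along the first row, det(C) = (-1)·(9·(-11) - 18·(-13)) - (-1)·((-3)·(-11) - 18·(-2)) + (-12)·((-3)·(-13) - 9·(-2)) = (-1)·135 - (-1)·69 + (-12)·57 = -750
Since det(C) ≠ 0, rank(C) = 3 and the system is completely controllable.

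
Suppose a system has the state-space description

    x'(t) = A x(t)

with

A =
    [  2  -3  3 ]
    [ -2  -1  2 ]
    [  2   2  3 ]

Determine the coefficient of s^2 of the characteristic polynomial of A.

-4

Expand det(sI - A) for the 3×3 matrix.
p(s) = s^3 - 4s^2 - 15s + 50.
(Check: constant term = det(-A) = (-1)^3 det A = 50; coefficient of s^2 = -tr A = -4.)
The coefficient of s^2 is -4.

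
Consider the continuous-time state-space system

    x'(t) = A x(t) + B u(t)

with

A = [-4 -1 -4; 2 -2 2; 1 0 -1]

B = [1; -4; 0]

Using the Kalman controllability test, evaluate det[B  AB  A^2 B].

64

AB = [[0], [10], [1]]
A^2B = [[-14], [-18], [-1]]
Controllability matrix C = [B  AB  A^2B] = [[1, 0, -14], [-4, 10, -18], [0, 1, -1]]
Expanding along the first row, det(C) = 1·(10·(-1) - (-18)·1) - 0·((-4)·(-1) - (-18)·0) + (-14)·((-4)·1 - 10·0) = 1·8 - 0·4 + (-14)·(-4) = 64
Since det(C) ≠ 0, rank(C) = 3 and the system is completely controllable.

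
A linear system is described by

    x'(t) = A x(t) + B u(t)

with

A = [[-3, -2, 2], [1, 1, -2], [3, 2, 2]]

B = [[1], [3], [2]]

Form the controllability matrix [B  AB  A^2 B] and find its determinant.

AB = [[-5], [0], [13]]
A^2B = [[41], [-31], [11]]
Controllability matrix C = [B  AB  A^2B] = [[1, -5, 41], [3, 0, -31], [2, 13, 11]]
Expanding along the first row, det(C) = 1·(0·11 - (-31)·13) - (-5)·(3·11 - (-31)·2) + 41·(3·13 - 0·2) = 1·403 - (-5)·95 + 41·39 = 2477
Since det(C) ≠ 0, rank(C) = 3 and the system is completely controllable.

2477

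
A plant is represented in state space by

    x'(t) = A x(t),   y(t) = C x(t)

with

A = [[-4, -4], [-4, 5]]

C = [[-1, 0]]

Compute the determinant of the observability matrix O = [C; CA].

CA = [[4, 4]]
Observability matrix O = [C; CA] = [[-1, 0], [4, 4]]
det(O) = (-1)·4 - 0·4 = -4 - 0 = -4
Since det(O) ≠ 0, rank(O) = 2 and the system is completely observable.

-4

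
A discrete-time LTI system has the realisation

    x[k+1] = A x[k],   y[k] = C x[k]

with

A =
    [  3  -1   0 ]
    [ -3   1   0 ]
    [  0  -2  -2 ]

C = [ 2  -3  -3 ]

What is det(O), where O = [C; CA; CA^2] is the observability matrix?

288

CA = [[15, 1, 6]]
CA^2 = [[42, -26, -12]]
Observability matrix O = [C; CA; CA^2] = [[2, -3, -3], [15, 1, 6], [42, -26, -12]]
Expanding along the first row, det(O) = 2·(1·(-12) - 6·(-26)) - (-3)·(15·(-12) - 6·42) + (-3)·(15·(-26) - 1·42) = 2·144 - (-3)·(-432) + (-3)·(-432) = 288
Since det(O) ≠ 0, rank(O) = 3 and the system is completely observable.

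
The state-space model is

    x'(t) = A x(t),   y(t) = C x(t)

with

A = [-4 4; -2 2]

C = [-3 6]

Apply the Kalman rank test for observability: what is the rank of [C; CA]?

1

CA = [[0, 0]]
Observability matrix O = [C; CA] = [[-3, 6], [0, 0]]
Every row of O is a scalar multiple of row 1 = [-3, 6] (multipliers 1, 0), so the rows span a one-dimensional space.
O ≠ 0, hence rank(O) = 1.
rank(O) = 1 < n = 2, so the pair (A, C) is not completely observable.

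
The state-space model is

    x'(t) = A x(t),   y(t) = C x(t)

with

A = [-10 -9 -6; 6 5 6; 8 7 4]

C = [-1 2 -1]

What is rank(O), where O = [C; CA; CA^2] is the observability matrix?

CA = [[14, 12, 14]]
CA^2 = [[44, 32, 44]]
Observability matrix O = [C; CA; CA^2] = [[-1, 2, -1], [14, 12, 14], [44, 32, 44]]
The columns c1, c2, c3 of O are linearly dependent: -c1 + c3 = 0 (check each entry), so rank(O) ≤ 2.
The 2×2 minor from rows 1, 2, columns 1, 2 is (-1)·12 - 2·14 = -12 - 28 = -40 ≠ 0, so rank(O) = 2.
rank(O) = 2 < n = 3, so the pair (A, C) is not completely observable.

2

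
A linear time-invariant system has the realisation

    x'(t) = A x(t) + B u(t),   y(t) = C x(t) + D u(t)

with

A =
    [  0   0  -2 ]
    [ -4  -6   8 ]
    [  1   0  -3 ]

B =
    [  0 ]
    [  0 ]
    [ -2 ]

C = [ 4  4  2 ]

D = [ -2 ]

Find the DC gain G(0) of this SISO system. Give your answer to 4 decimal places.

G(0) = C(-A)^{-1}B + D = -C A^{-1} B + D.
det A = -12, so A^{-1} = (1/-12)·adj(A) = [[-3/2, 0, 1], [1/3, -1/6, -2/3], [-1/2, 0, 0]]
A^{-1} B = [-2, 4/3, 0]^T
C A^{-1} B = -8/3
G(0) = D - C A^{-1} B = -2 - (-8/3) = 2/3 ≈ 0.6667

0.6667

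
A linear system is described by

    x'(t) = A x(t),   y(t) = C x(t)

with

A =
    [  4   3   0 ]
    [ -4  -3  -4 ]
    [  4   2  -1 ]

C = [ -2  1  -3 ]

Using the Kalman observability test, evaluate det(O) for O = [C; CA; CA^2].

CA = [[-24, -15, -1]]
CA^2 = [[-40, -29, 61]]
Observability matrix O = [C; CA; CA^2] = [[-2, 1, -3], [-24, -15, -1], [-40, -29, 61]]
Expanding along the first row, det(O) = (-2)·((-15)·61 - (-1)·(-29)) - 1·((-24)·61 - (-1)·(-40)) + (-3)·((-24)·(-29) - (-15)·(-40)) = (-2)·(-944) - 1·(-1504) + (-3)·96 = 3104
Since det(O) ≠ 0, rank(O) = 3 and the system is completely observable.

3104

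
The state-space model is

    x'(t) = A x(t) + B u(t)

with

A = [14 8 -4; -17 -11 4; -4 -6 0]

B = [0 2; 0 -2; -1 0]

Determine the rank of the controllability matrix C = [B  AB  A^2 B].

AB = [[4, 12], [-4, -12], [0, 4]]
A^2B = [[24, 56], [-24, -56], [8, 24]]
Controllability matrix C = [B  AB  A^2B] = [[0, 2, 4, 12, 24, 56], [0, -2, -4, -12, -24, -56], [-1, 0, 0, 4, 8, 24]]
The rows r1, r2, r3 of C are linearly dependent: r1 + r2 = 0 (check each entry), so rank(C) ≤ 2.
The 2×2 minor from rows 1, 3, columns 1, 2 is 0·0 - 2·(-1) = 0 - (-2) = 2 ≠ 0, so rank(C) = 2.
rank(C) = 2 < n = 3, so the pair (A, B) is not completely controllable.

2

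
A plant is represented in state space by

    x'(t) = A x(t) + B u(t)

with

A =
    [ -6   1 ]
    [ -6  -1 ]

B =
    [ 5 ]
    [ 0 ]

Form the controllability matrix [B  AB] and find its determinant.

-150

AB = [[-30], [-30]]
Controllability matrix C = [B  AB] = [[5, -30], [0, -30]]
det(C) = 5·(-30) - (-30)·0 = -150 - 0 = -150
Since det(C) ≠ 0, rank(C) = 2 and the system is completely controllable.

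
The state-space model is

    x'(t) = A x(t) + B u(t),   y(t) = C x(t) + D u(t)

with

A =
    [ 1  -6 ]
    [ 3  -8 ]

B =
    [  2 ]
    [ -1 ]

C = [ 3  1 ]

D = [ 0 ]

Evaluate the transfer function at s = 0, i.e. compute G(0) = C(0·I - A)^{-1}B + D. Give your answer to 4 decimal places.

7.3000

G(0) = C(-A)^{-1}B + D = -C A^{-1} B + D.
det A = 10, so A^{-1} = (1/10)·adj(A) = [[-4/5, 3/5], [-3/10, 1/10]]
A^{-1} B = [-11/5, -7/10]^T
C A^{-1} B = -73/10
G(0) = D - C A^{-1} B = 0 - (-73/10) = 73/10 ≈ 7.3000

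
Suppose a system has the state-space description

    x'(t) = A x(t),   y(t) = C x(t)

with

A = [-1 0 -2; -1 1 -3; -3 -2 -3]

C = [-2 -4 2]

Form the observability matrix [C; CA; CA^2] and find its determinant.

-128

CA = [[0, -8, 10]]
CA^2 = [[-22, -28, -6]]
Observability matrix O = [C; CA; CA^2] = [[-2, -4, 2], [0, -8, 10], [-22, -28, -6]]
Expanding along the first row, det(O) = (-2)·((-8)·(-6) - 10·(-28)) - (-4)·(0·(-6) - 10·(-22)) + 2·(0·(-28) - (-8)·(-22)) = (-2)·328 - (-4)·220 + 2·(-176) = -128
Since det(O) ≠ 0, rank(O) = 3 and the system is completely observable.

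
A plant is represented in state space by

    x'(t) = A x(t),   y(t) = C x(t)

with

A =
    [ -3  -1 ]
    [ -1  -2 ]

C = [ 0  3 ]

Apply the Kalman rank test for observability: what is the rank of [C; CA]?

2

CA = [[-3, -6]]
Observability matrix O = [C; CA] = [[0, 3], [-3, -6]]
det(O) = 0·(-6) - 3·(-3) = 0 - (-9) = 9 ≠ 0, so rank(O) = 2.
rank(O) = 2 = n, so the pair (A, C) is completely observable.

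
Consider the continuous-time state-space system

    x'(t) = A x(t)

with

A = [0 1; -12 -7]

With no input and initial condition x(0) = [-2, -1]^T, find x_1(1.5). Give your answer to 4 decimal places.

det(sI - A) = s^2 - (tr A)s + det A, with tr A = 0 + (-7) = -7 and det A = 0·(-7) - 1·(-12) = 0 - (-12) = 12.
So p(s) = det(sI - A) = s^2 + 7s + 12.
Factor s^2 + 7s + 12: two numbers with sum -7 and product 12 are -3 and -4, so s^2 + 7s + 12 = (s + 3)(s + 4).
Hence p(s) = (s + 3) (s + 4), with roots -4, -3.
The eigenvalues -4, -3 are distinct and real, so A is diagonalisable and x(t) = e^{At} x(0) = V diag(e^{λ_i t}) V^{-1} x(0), where the columns of V are the eigenvectors.
λ = -4: A - (-4)I = [[4, 1], [-12, -3]]. Row 1 gives 4·v1 + 1·v2 = 0, so take v_1 = [1, -4]^T.
λ = -3: A - (-3)I = [[3, 1], [-12, -4]]. Row 1 gives 3·v1 + 1·v2 = 0, so take v_2 = [1, -3]^T.
V = [v_1 v_2] = [[1, 1], [-4, -3]] has det V = 1, so V^{-1} = adj(V)/det V = [[-3, -1], [4, 1]].
Modal coordinates z(0) = V^{-1} x(0): (-3)·(-2) + (-1)·(-1) = 7; 4·(-2) + 1·(-1) = -9; so z(0) = [7, -9]^T.
x_1(t) = Σ_i (v_i)_1 · z_i(0) · e^{λ_i t} (row 1 of V times the modal terms).
x_1(1.5) = 1·7·e^{-4·1.5} + 1·(-9)·e^{-3·1.5} = 7·0.002479 + (-9)·0.011109 = -0.0826.

-0.0826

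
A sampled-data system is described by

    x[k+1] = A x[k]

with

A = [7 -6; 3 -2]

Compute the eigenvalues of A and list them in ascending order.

det(zI - A) = z^2 - (tr A)z + det A, with tr A = 7 + (-2) = 5 and det A = 7·(-2) - (-6)·3 = -14 - (-18) = 4.
So p(z) = det(zI - A) = z^2 - 5z + 4.
Factor z^2 - 5z + 4: two numbers with sum 5 and product 4 are 4 and 1, so z^2 - 5z + 4 = (z - 4)(z - 1).
Hence p(z) = (z - 4) (z - 1), with roots 1, 4.

1, 4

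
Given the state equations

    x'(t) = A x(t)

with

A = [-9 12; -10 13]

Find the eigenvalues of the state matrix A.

det(sI - A) = s^2 - (tr A)s + det A, with tr A = (-9) + 13 = 4 and det A = (-9)·13 - 12·(-10) = -117 - (-120) = 3.
So p(s) = det(sI - A) = s^2 - 4s + 3.
Factor s^2 - 4s + 3: two numbers with sum 4 and product 3 are 3 and 1, so s^2 - 4s + 3 = (s - 3)(s - 1).
Hence p(s) = (s - 3) (s - 1), with roots 1, 3.
At least one eigenvalue has non-negative real part, so the system is not asymptotically stable.

1, 3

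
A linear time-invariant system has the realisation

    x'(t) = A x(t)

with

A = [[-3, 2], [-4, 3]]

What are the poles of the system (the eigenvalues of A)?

det(sI - A) = s^2 - (tr A)s + det A, with tr A = (-3) + 3 = 0 and det A = (-3)·3 - 2·(-4) = -9 - (-8) = -1.
So p(s) = det(sI - A) = s^2 - 1.
Factor s^2 - 1: two numbers with sum 0 and product -1 are 1 and -1, so s^2 - 1 = (s - 1)(s + 1).
Hence p(s) = (s - 1) (s + 1), with roots -1, 1.
At least one eigenvalue has non-negative real part, so the system is not asymptotically stable.

-1, 1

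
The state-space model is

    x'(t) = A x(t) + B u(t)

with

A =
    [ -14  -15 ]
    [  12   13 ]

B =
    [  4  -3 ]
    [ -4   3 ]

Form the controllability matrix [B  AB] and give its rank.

1

AB = [[4, -3], [-4, 3]]
Controllability matrix C = [B  AB] = [[4, -3, 4, -3], [-4, 3, -4, 3]]
Every column of C is a scalar multiple of column 1 = [4, -4] (multipliers 1, -3/4, 1, -3/4), so the columns span a one-dimensional space.
C ≠ 0, hence rank(C) = 1.
rank(C) = 1 < n = 2, so the pair (A, B) is not completely controllable.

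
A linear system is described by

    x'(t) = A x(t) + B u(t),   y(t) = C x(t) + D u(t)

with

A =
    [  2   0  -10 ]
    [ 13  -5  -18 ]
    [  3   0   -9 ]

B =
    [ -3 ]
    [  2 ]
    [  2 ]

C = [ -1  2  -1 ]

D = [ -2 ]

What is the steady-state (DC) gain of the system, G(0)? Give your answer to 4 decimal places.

G(0) = C(-A)^{-1}B + D = -C A^{-1} B + D.
det A = -60, so A^{-1} = (1/-60)·adj(A) = [[-3/4, 0, 5/6], [-21/20, -1/5, 47/30], [-1/4, 0, 1/6]]
A^{-1} B = [47/12, 353/60, 13/12]^T
C A^{-1} B = 203/30
G(0) = D - C A^{-1} B = -2 - (203/30) = -263/30 ≈ -8.7667

-8.7667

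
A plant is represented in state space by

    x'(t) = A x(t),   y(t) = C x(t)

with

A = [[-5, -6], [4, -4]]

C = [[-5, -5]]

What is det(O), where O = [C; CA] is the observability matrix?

CA = [[5, 50]]
Observability matrix O = [C; CA] = [[-5, -5], [5, 50]]
det(O) = (-5)·50 - (-5)·5 = -250 - (-25) = -225
Since det(O) ≠ 0, rank(O) = 2 and the system is completely observable.

-225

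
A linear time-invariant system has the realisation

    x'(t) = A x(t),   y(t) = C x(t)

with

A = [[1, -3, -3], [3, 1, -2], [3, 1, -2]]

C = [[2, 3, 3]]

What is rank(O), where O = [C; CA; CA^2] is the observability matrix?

CA = [[20, 0, -18]]
CA^2 = [[-34, -78, -24]]
Observability matrix O = [C; CA; CA^2] = [[2, 3, 3], [20, 0, -18], [-34, -78, -24]]
det(O) = 2·(0·(-24) - (-18)·(-78)) - 3·(20·(-24) - (-18)·(-34)) + 3·(20·(-78) - 0·(-34)) = 2·(-1404) - 3·(-1092) + 3·(-1560) = -4212 ≠ 0, so rank(O) = 3.
rank(O) = 3 = n, so the pair (A, C) is completely observable.

3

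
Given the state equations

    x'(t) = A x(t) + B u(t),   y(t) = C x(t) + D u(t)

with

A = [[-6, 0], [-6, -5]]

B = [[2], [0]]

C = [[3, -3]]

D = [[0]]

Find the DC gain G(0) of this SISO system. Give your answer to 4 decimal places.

G(0) = C(-A)^{-1}B + D = -C A^{-1} B + D.
det A = 30, so A^{-1} = (1/30)·adj(A) = [[-1/6, 0], [1/5, -1/5]]
A^{-1} B = [-1/3, 2/5]^T
C A^{-1} B = -11/5
G(0) = D - C A^{-1} B = 0 - (-11/5) = 11/5 ≈ 2.2000

2.2000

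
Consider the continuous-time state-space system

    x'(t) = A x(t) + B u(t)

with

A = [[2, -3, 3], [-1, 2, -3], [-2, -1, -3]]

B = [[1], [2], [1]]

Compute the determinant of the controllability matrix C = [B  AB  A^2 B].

AB = [[-1], [0], [-7]]
A^2B = [[-23], [22], [23]]
Controllability matrix C = [B  AB  A^2B] = [[1, -1, -23], [2, 0, 22], [1, -7, 23]]
Expanding along the first row, det(C) = 1·(0·23 - 22·(-7)) - (-1)·(2·23 - 22·1) + (-23)·(2·(-7) - 0·1) = 1·154 - (-1)·24 + (-23)·(-14) = 500
Since det(C) ≠ 0, rank(C) = 3 and the system is completely controllable.

500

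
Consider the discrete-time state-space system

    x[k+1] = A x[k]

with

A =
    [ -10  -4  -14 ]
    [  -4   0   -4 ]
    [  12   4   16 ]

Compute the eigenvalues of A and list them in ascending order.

0, 2, 4

det(zI - A) = z^3 - (tr A)z^2 + (M11 + M22 + M33)z - det A, where Mii is the 2×2 principal minor of A obtained by deleting row i and column i.
tr A = (-10) + 0 + 16 = 6; M11 = 0·16 - (-4)·4 = 0 - (-16) = 16; M22 = (-10)·16 - (-14)·12 = -160 - (-168) = 8; M33 = (-10)·0 - (-4)·(-4) = 0 - 16 = -16; sum of minors = 8.
det A = (-10)·(0·16 - (-4)·4) - (-4)·((-4)·16 - (-4)·12) + (-14)·((-4)·4 - 0·12) = (-10)·16 - (-4)·(-16) + (-14)·(-16) = 0.
So p(z) = det(zI - A) = z^3 - 6z^2 + 8z.
The constant term is 0, so p(z) = z(z^2 - 6z + 8).
Factor z^2 - 6z + 8: two numbers with sum 6 and product 8 are 4 and 2, so z^2 - 6z + 8 = (z - 4)(z - 2).
Hence p(z) = z (z - 4) (z - 2), with roots 0, 2, 4.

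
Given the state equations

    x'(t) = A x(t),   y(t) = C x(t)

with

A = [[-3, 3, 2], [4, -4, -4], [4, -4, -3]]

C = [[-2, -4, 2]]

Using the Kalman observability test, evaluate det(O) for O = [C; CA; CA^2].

-1008

CA = [[-2, 2, 6]]
CA^2 = [[38, -38, -30]]
Observability matrix O = [C; CA; CA^2] = [[-2, -4, 2], [-2, 2, 6], [38, -38, -30]]
Expanding along the first row, det(O) = (-2)·(2·(-30) - 6·(-38)) - (-4)·((-2)·(-30) - 6·38) + 2·((-2)·(-38) - 2·38) = (-2)·168 - (-4)·(-168) + 2·0 = -1008
Since det(O) ≠ 0, rank(O) = 3 and the system is completely observable.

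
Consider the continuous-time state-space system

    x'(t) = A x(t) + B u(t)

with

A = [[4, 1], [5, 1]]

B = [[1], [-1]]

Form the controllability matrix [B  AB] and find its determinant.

7

AB = [[3], [4]]
Controllability matrix C = [B  AB] = [[1, 3], [-1, 4]]
det(C) = 1·4 - 3·(-1) = 4 - (-3) = 7
Since det(C) ≠ 0, rank(C) = 2 and the system is completely controllable.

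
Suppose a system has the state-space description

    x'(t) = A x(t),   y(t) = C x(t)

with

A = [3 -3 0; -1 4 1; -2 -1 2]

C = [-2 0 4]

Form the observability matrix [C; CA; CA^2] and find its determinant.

-1272

CA = [[-14, 2, 8]]
CA^2 = [[-60, 42, 18]]
Observability matrix O = [C; CA; CA^2] = [[-2, 0, 4], [-14, 2, 8], [-60, 42, 18]]
Expanding along the first row, det(O) = (-2)·(2·18 - 8·42) - 0·((-14)·18 - 8·(-60)) + 4·((-14)·42 - 2·(-60)) = (-2)·(-300) - 0·228 + 4·(-468) = -1272
Since det(O) ≠ 0, rank(O) = 3 and the system is completely observable.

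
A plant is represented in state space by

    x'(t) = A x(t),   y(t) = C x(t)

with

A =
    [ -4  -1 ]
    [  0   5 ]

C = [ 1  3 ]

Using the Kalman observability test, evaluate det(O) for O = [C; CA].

CA = [[-4, 14]]
Observability matrix O = [C; CA] = [[1, 3], [-4, 14]]
det(O) = 1·14 - 3·(-4) = 14 - (-12) = 26
Since det(O) ≠ 0, rank(O) = 2 and the system is completely observable.

26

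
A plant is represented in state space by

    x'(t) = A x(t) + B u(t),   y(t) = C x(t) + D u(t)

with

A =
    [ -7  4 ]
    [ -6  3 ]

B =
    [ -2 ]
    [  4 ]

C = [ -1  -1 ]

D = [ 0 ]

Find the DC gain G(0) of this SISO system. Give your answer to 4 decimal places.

-20.6667

G(0) = C(-A)^{-1}B + D = -C A^{-1} B + D.
det A = 3, so A^{-1} = (1/3)·adj(A) = [[1, -4/3], [2, -7/3]]
A^{-1} B = [-22/3, -40/3]^T
C A^{-1} B = 62/3
G(0) = D - C A^{-1} B = 0 - (62/3) = -62/3 ≈ -20.6667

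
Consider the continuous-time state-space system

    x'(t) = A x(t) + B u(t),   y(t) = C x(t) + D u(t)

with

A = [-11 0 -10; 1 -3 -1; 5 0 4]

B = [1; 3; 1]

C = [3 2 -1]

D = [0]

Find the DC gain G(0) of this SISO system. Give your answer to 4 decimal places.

-11.0000

G(0) = C(-A)^{-1}B + D = -C A^{-1} B + D.
det A = -18, so A^{-1} = (1/-18)·adj(A) = [[2/3, 0, 5/3], [1/2, -1/3, 7/6], [-5/6, 0, -11/6]]
A^{-1} B = [7/3, 2/3, -8/3]^T
C A^{-1} B = 11
G(0) = D - C A^{-1} B = 0 - (11) = -11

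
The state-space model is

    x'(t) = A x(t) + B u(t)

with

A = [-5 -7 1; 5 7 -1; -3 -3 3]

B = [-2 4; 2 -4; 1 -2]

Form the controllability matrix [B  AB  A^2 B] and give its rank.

AB = [[-3, 6], [3, -6], [3, -6]]
A^2B = [[-3, 6], [3, -6], [9, -18]]
Controllability matrix C = [B  AB  A^2B] = [[-2, 4, -3, 6, -3, 6], [2, -4, 3, -6, 3, -6], [1, -2, 3, -6, 9, -18]]
The rows r1, r2, r3 of C are linearly dependent: r1 + r2 = 0 (check each entry), so rank(C) ≤ 2.
The 2×2 minor from rows 1, 3, columns 1, 3 is (-2)·3 - (-3)·1 = -6 - (-3) = -3 ≠ 0, so rank(C) = 2.
rank(C) = 2 < n = 3, so the pair (A, B) is not completely controllable.

2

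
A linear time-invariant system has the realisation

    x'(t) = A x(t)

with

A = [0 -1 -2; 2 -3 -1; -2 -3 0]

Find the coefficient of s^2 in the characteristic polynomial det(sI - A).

3

Expand det(sI - A) for the 3×3 matrix.
p(s) = s^3 + 3s^2 - 5s - 22.
(Check: constant term = det(-A) = (-1)^3 det A = -22; coefficient of s^2 = -tr A = 3.)
The coefficient of s^2 is 3.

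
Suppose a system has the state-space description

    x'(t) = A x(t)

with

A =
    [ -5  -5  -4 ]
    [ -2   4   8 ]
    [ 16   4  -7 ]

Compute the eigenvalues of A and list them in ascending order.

-6, -3, 1

det(sI - A) = s^3 - (tr A)s^2 + (M11 + M22 + M33)s - det A, where Mii is the 2×2 principal minor of A obtained by deleting row i and column i.
tr A = (-5) + 4 + (-7) = -8; M11 = 4·(-7) - 8·4 = -28 - 32 = -60; M22 = (-5)·(-7) - (-4)·16 = 35 - (-64) = 99; M33 = (-5)·4 - (-5)·(-2) = -20 - 10 = -30; sum of minors = 9.
det A = (-5)·(4·(-7) - 8·4) - (-5)·((-2)·(-7) - 8·16) + (-4)·((-2)·4 - 4·16) = (-5)·(-60) - (-5)·(-114) + (-4)·(-72) = 18.
So p(s) = det(sI - A) = s^3 + 8s^2 + 9s - 18.
Rational-root test: any integer root divides -18. Testing small divisors, s = 1 works: p(1) = 1 + 8 + 9 + (-18) = 0, so (s - 1) is a factor.
Dividing, p(s) = (s - 1)(s^2 + 9s + 18).
Factor s^2 + 9s + 18: two numbers with sum -9 and product 18 are -3 and -6, so s^2 + 9s + 18 = (s + 3)(s + 6).
Hence p(s) = (s - 1) (s + 3) (s + 6), with roots -6, -3, 1.
At least one eigenvalue has non-negative real part, so the system is not asymptotically stable.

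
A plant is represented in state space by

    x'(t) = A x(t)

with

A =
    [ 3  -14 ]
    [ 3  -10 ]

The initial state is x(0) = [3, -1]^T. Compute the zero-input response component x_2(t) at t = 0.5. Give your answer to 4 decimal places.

det(sI - A) = s^2 - (tr A)s + det A, with tr A = 3 + (-10) = -7 and det A = 3·(-10) - (-14)·3 = -30 - (-42) = 12.
So p(s) = det(sI - A) = s^2 + 7s + 12.
Factor s^2 + 7s + 12: two numbers with sum -7 and product 12 are -3 and -4, so s^2 + 7s + 12 = (s + 3)(s + 4).
Hence p(s) = (s + 3) (s + 4), with roots -4, -3.
The eigenvalues -4, -3 are distinct and real, so A is diagonalisable and x(t) = e^{At} x(0) = V diag(e^{λ_i t}) V^{-1} x(0), where the columns of V are the eigenvectors.
λ = -4: A - (-4)I = [[7, -14], [3, -6]]. Row 1 gives 7·v1 + (-14)·v2 = 0, so take v_1 = [2, 1]^T.
λ = -3: A - (-3)I = [[6, -14], [3, -7]]. Row 1 gives 6·v1 + (-14)·v2 = 0, so take v_2 = [7, 3]^T.
V = [v_1 v_2] = [[2, 7], [1, 3]] has det V = -1, so V^{-1} = adj(V)/det V = [[-3, 7], [1, -2]].
Modal coordinates z(0) = V^{-1} x(0): (-3)·3 + 7·(-1) = -16; 1·3 + (-2)·(-1) = 5; so z(0) = [-16, 5]^T.
x_2(t) = Σ_i (v_i)_2 · z_i(0) · e^{λ_i t} (row 2 of V times the modal terms).
x_2(0.5) = 1·(-16)·e^{-4·0.5} + 3·5·e^{-3·0.5} = (-16)·0.135335 + 15·0.223130 = 1.1816.

1.1816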